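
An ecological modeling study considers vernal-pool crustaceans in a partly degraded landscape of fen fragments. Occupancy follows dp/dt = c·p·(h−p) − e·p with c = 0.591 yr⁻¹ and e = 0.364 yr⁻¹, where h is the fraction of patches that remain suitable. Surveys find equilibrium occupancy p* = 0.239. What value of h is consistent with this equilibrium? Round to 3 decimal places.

0.855

At equilibrium c(h−p*) = e, so h = p* + e/c.
h = 0.239 + 0.364/0.591 = 0.239 + 0.6159 = 0.8549.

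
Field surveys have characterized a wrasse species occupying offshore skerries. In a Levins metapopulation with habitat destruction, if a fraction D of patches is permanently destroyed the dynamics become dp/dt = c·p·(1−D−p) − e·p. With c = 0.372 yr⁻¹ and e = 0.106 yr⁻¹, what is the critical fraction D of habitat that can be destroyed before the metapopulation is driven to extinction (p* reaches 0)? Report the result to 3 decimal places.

The nontrivial equilibrium is p* = (1−D) − e/c; extinction occurs when this hits zero.
So D_crit = 1 − e/c = 1 − 0.106/0.372 = 1 − 0.2849 = 0.7151.
Note this equals the original equilibrium occupancy — the Levins extinction-debt result.

0.715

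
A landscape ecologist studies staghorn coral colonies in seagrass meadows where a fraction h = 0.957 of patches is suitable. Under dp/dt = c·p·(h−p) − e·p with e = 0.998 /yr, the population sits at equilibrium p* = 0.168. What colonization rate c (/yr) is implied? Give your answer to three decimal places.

At equilibrium c(h−p*) = e, so c = e/(h−p*).
c = 0.998/(0.957 − 0.168) = 0.998/0.7890 = 1.2649.

1.265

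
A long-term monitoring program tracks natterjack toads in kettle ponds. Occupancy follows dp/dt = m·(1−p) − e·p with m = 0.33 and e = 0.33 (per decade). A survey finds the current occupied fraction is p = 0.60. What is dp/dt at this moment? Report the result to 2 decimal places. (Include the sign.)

-0.07

Colonization term: m·(1−p) = 0.33×0.4000 = 0.13200.
Extinction term: e·p = 0.19800.
dp/dt = 0.13200 − 0.19800 = -0.06600.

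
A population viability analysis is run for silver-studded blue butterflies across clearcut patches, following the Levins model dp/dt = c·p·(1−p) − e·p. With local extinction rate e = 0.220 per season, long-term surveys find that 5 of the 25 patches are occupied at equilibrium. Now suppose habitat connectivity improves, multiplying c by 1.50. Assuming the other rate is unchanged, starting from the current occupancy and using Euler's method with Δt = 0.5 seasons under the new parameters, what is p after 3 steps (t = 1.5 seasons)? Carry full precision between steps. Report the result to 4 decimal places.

Observed p* = 5/25 = 0.20000.
Balance c(1−p*) = e gives c = e/(1 − 0.20000) = 0.220/0.80000 = 0.27500.
Starting from p₀ = 0.20000; update p ← p + (dp/dt)·Δt with the new parameters.
t = 0.5: p = 0.20000 + (+0.01100) = 0.21100
t = 1: p = 0.21100 + (+0.01113) = 0.22213
t = 1.5: p = 0.22213 + (+0.01120) = 0.23333

0.2333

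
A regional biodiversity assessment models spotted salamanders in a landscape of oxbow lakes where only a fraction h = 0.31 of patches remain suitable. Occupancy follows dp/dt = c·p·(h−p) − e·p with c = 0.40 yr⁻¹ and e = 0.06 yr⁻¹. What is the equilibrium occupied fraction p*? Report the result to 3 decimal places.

0.160

Setting dp/dt = 0 and dividing by p* gives c·(h−p*) = e.
So p* = h − e/c = 0.31 − 0.06/0.40 = 0.31 − 0.1500 = 0.1600.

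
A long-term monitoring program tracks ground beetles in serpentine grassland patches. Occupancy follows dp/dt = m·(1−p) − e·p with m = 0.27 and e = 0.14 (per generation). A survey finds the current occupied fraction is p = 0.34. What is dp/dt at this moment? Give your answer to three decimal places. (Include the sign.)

Colonization term: m·(1−p) = 0.27×0.6600 = 0.17820.
Extinction term: e·p = 0.04760.
dp/dt = 0.17820 − 0.04760 = 0.13060.

0.131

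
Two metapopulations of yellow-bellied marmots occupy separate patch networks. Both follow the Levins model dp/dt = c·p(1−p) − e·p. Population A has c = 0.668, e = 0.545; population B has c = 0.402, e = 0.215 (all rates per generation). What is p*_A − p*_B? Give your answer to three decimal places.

-0.281

A: p*_A = 1 − 0.545/0.668 = 0.1841.
B: p*_B = 1 − 0.215/0.402 = 0.4652.
p*_A − p*_B = 0.1841 − 0.4652 = -0.2810.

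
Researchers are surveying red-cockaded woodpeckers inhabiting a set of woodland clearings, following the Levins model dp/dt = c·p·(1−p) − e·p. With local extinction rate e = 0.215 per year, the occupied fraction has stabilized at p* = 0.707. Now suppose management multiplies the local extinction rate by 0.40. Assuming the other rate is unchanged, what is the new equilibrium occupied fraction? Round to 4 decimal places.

Balance c(1−p*) = e gives c = e/(1 − 0.70700) = 0.215/0.29300 = 0.73379.
New p* = 1 − e/c = 1 − 0.08600/0.73379 = 0.88280.

0.8828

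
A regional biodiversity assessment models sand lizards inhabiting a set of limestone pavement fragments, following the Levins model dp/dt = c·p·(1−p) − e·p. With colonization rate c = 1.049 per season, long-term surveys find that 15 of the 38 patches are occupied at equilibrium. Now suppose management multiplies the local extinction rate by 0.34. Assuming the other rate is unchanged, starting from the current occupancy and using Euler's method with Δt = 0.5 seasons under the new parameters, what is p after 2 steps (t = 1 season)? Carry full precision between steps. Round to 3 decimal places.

0.557

Observed p* = 15/38 = 0.39474.
Balance c(1−p*) = e gives e = 1.049×(1 − 0.39474) = 0.63492.
Starting from p₀ = 0.39474; update p ← p + (dp/dt)·Δt with the new parameters.
t = 0.5: p = 0.39474 + (+0.08271) = 0.47744
t = 1: p = 0.47744 + (+0.07932) = 0.55677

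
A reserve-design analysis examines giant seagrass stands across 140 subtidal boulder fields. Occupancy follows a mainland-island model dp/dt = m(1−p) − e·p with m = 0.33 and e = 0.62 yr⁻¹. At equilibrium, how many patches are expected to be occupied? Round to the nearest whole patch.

p* = m/(m+e) = 0.33/0.9500 = 0.3474.
Expected occupied patches = N × p* = 140 × 0.3474 = 48.63 ≈ 49.

49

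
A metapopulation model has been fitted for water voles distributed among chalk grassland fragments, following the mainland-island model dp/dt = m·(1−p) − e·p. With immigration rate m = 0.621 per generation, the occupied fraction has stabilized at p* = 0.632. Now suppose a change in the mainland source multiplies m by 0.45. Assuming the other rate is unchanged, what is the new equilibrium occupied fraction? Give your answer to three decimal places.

0.436

Balance m(1−p*) = e·p* gives e = m(1−p*)/p* = 0.621×0.36800/0.63200 = 0.36159.
New p* = m/(m+e) = 0.27945/(0.27945+0.36159) = 0.43593.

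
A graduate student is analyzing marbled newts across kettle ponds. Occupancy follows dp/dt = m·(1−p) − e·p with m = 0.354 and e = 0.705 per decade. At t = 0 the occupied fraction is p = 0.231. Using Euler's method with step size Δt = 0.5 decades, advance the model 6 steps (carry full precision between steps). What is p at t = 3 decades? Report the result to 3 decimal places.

0.333

Update rule: p ← p + [m·(1−p) − e·p]·Δt with Δt = 0.5.
p: 0.23100 → 0.28569  (Δp = +0.05469)
p: 0.28569 → 0.31142  (Δp = +0.02573)
p: 0.31142 → 0.32352  (Δp = +0.01211)
p: 0.32352 → 0.32922  (Δp = +0.00570)
p: 0.32922 → 0.33190  (Δp = +0.00268)
p: 0.33190 → 0.33316  (Δp = +0.00126)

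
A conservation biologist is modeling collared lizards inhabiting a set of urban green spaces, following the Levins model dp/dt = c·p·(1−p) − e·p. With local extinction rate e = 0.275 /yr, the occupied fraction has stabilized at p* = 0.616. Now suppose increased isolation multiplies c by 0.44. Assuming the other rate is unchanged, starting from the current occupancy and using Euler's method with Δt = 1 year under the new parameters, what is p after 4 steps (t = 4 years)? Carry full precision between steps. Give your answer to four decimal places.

Balance c(1−p*) = e gives c = e/(1 − 0.61600) = 0.275/0.38400 = 0.71615.
Starting from p₀ = 0.61600; update p ← p + (dp/dt)·Δt with the new parameters.
t = 1: p = 0.61600 + (-0.09486) = 0.52114
t = 2: p = 0.52114 + (-0.06468) = 0.45646
t = 3: p = 0.45646 + (-0.04735) = 0.40911
t = 4: p = 0.40911 + (-0.03633) = 0.37278

0.3728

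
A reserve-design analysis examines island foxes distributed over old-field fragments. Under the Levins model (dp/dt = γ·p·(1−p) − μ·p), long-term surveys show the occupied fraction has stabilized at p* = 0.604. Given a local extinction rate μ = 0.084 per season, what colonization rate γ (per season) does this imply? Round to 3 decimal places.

0.212

At equilibrium γ(1−p*) = μ, so γ = μ/(1−p*).
γ = 0.084/(1 − 0.604) = 0.084/0.3960 = 0.2121.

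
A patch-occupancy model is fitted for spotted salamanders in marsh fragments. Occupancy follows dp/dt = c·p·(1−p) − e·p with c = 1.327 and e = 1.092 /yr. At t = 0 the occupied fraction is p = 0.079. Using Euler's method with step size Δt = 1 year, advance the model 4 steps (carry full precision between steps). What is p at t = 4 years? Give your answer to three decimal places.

Update rule: p ← p + [c·p·(1−p) − e·p]·Δt with Δt = 1.
step 1: Δp = +0.01028, p = 0.08928
step 2: Δp = +0.01040, p = 0.09969
step 3: Δp = +0.01024, p = 0.10993
step 4: Δp = +0.00980, p = 0.11972

0.120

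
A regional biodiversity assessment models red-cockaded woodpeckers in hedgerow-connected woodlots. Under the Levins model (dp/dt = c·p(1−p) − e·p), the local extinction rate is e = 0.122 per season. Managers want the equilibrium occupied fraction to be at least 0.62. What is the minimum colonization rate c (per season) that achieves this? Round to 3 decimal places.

0.321

p* = 1 − e/c ≥ 0.62 requires e/c ≤ 0.3800, i.e. c ≥ e/0.3800.
c_min = 0.122/0.3800 = 0.3211.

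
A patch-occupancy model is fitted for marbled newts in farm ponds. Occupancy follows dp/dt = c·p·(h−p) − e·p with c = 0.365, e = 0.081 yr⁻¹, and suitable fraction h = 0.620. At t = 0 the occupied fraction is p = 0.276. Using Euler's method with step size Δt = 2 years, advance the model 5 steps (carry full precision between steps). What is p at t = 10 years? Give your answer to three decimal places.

0.366

Update rule: p ← p + [c·p·(h−p) − e·p]·Δt with Δt = 2.
p: 0.27600 → 0.30060  (Δp = +0.02460)
p: 0.30060 → 0.32199  (Δp = +0.02139)
p: 0.32199 → 0.33987  (Δp = +0.01789)
p: 0.33987 → 0.35432  (Δp = +0.01444)
p: 0.35432 → 0.36564  (Δp = +0.01132)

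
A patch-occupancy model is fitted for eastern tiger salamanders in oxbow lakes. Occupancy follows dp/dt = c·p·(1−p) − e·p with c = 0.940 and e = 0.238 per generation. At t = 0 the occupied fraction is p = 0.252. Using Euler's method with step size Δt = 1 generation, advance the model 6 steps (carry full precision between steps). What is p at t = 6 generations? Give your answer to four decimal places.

0.7407

Update rule: p ← p + [c·p·(1−p) − e·p]·Δt with Δt = 1.
step 1: Δp = +0.11721, p = 0.36921
step 2: Δp = +0.13105, p = 0.50026
step 3: Δp = +0.11594, p = 0.61620
step 4: Δp = +0.07565, p = 0.69185
step 5: Δp = +0.03574, p = 0.72759
step 6: Δp = +0.01314, p = 0.74073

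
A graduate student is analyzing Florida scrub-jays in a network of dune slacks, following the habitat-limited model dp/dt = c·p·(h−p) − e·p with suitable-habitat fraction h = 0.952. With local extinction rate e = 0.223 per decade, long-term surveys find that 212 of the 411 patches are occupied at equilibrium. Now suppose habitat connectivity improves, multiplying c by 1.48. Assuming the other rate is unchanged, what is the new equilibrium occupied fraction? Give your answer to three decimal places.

0.657

Observed p* = 212/411 = 0.51582.
Balance c(h−p*) = e gives c = e/(0.952 − 0.51582) = 0.223/0.43618 = 0.51126.
New p* = 0.952 − e/c = 0.952 − 0.22300/0.75666 = 0.65728.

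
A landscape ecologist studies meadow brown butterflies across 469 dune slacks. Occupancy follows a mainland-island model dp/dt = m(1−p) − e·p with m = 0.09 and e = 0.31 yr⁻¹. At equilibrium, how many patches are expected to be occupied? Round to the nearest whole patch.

106

p* = m/(m+e) = 0.09/0.4000 = 0.2250.
Expected occupied patches = N × p* = 469 × 0.2250 = 105.52 ≈ 106.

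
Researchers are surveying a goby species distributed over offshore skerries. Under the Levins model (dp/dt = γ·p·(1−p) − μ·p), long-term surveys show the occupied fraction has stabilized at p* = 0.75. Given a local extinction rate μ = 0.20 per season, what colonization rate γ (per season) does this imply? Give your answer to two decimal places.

At equilibrium γ(1−p*) = μ, so γ = μ/(1−p*).
γ = 0.20/(1 − 0.75) = 0.20/0.2500 = 0.8000.

0.80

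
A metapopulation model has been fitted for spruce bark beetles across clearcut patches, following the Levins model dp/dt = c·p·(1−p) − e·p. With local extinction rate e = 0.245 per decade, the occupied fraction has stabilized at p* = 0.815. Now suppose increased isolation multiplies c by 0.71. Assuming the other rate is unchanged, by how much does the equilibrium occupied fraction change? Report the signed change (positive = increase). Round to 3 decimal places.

Balance c(1−p*) = e gives c = e/(1 − 0.81500) = 0.245/0.18500 = 1.32432.
New p* = 1 − e/c = 1 − 0.24500/0.94027 = 0.73944.
Δp* = 0.73944 − 0.81500 = -0.07556.

-0.076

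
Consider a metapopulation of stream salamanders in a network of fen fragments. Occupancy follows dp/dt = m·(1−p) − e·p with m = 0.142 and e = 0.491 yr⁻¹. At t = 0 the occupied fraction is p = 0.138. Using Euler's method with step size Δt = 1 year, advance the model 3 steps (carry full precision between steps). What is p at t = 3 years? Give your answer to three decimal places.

Update rule: p ← p + [m·(1−p) − e·p]·Δt with Δt = 1.
  1  |  dp/dt·Δt = +0.054646  |  p_1 = 0.192646
  2  |  dp/dt·Δt = +0.020055  |  p_2 = 0.212701
  3  |  dp/dt·Δt = +0.007360  |  p_3 = 0.220061

0.220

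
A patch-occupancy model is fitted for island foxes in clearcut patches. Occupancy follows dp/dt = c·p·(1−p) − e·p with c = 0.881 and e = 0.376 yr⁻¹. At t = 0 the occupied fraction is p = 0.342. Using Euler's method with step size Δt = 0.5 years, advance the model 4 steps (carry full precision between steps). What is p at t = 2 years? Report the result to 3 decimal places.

Update rule: p ← p + [c·p·(1−p) − e·p]·Δt with Δt = 0.5.
  1  |  dp/dt·Δt = +0.034832  |  p_1 = 0.376832
  2  |  dp/dt·Δt = +0.032598  |  p_2 = 0.409430
  3  |  dp/dt·Δt = +0.029539  |  p_3 = 0.438969
  4  |  dp/dt·Δt = +0.025958  |  p_4 = 0.464927

0.465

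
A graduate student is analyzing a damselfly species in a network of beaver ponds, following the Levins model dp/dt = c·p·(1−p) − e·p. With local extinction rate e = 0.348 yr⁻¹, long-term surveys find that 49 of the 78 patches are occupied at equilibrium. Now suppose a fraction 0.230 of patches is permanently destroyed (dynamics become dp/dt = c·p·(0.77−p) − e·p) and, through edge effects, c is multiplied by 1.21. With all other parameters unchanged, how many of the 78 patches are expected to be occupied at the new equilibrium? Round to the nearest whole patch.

36

Observed p* = 49/78 = 0.62821.
Balance c(1−p*) = e gives c = e/(1 − 0.62821) = 0.348/0.37179 = 0.93601.
New p* = 0.77 − e/c = 0.77 − 0.34800/1.13257 = 0.46273.
Expected occupied = 78 × 0.46273 = 36.09 ≈ 36.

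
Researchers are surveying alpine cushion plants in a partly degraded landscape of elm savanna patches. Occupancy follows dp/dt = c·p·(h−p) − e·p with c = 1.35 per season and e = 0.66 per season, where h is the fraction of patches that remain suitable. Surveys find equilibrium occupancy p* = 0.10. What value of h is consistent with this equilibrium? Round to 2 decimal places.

At equilibrium c(h−p*) = e, so h = p* + e/c.
h = 0.10 + 0.66/1.35 = 0.10 + 0.4889 = 0.5889.

0.59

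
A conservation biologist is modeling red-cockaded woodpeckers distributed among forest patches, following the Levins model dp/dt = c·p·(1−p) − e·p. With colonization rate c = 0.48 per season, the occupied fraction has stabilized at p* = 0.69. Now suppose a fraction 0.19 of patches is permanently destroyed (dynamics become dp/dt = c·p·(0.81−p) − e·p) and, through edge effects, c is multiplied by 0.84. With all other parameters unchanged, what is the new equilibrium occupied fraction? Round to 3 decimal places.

Balance c(1−p*) = e gives e = 0.48×(1 − 0.69000) = 0.14880.
New p* = 0.81 − e/c = 0.81 − 0.14880/0.40320 = 0.44095.

0.441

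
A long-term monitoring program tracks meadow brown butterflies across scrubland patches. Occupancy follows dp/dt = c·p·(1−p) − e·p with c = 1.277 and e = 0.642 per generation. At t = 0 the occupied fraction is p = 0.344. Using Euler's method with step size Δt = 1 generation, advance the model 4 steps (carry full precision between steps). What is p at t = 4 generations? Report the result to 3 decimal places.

0.491

Update rule: p ← p + [c·p·(1−p) − e·p]·Δt with Δt = 1.
step 1: Δp = +0.06732, p = 0.41132
step 2: Δp = +0.04514, p = 0.45646
step 3: Δp = +0.02378, p = 0.48024
step 4: Δp = +0.01044, p = 0.49068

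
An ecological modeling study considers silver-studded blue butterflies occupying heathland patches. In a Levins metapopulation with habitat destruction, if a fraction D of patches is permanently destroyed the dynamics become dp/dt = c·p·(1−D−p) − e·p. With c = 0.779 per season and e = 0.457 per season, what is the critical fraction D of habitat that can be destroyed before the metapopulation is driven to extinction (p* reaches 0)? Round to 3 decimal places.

The nontrivial equilibrium is p* = (1−D) − e/c; extinction occurs when this hits zero.
So D_crit = 1 − e/c = 1 − 0.457/0.779 = 1 − 0.5866 = 0.4134.
Note this equals the original equilibrium occupancy — the Levins extinction-debt result.

0.413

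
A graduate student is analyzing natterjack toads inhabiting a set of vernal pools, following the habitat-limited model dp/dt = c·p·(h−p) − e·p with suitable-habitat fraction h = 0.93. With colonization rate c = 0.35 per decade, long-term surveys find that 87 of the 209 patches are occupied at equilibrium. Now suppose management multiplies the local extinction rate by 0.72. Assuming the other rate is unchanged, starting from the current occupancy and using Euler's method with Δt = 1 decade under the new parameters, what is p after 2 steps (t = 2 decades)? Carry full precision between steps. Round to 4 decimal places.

0.4560

Observed p* = 87/209 = 0.41627.
Balance c(h−p*) = e gives e = 0.35×(0.93 − 0.41627) = 0.17981.
Starting from p₀ = 0.41627; update p ← p + (dp/dt)·Δt with the new parameters.
t = 1: p = 0.41627 + (+0.02096) = 0.43723
t = 2: p = 0.43723 + (+0.01881) = 0.45603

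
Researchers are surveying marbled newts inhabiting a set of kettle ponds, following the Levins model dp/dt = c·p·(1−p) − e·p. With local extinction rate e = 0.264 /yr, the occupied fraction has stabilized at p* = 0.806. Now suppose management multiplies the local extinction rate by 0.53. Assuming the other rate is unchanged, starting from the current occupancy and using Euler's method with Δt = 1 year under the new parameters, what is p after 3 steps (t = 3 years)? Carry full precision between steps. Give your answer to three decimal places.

Balance c(1−p*) = e gives c = e/(1 − 0.80600) = 0.264/0.19400 = 1.36082.
Starting from p₀ = 0.80600; update p ← p + (dp/dt)·Δt with the new parameters.
t = 1: p = 0.80600 + (+0.10001) = 0.90601
t = 2: p = 0.90601 + (-0.01088) = 0.89512
t = 3: p = 0.89512 + (+0.00250) = 0.89763

0.898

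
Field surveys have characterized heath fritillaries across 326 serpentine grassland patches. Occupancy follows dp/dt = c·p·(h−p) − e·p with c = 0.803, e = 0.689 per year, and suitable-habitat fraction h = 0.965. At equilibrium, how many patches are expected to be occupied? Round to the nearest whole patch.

35

p* = h − e/c = 0.965 − 0.8580 = 0.1070.
Expected occupied patches = N × p* = 326 × 0.1070 = 34.87 ≈ 35.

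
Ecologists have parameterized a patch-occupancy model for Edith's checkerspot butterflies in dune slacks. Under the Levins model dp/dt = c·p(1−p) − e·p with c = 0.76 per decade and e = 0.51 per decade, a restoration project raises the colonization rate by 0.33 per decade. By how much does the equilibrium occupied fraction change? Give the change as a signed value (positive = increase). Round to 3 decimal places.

0.203

Before: p* = 1 − 0.51/0.76 = 0.3289.
After the change, c = 1.09, e = 0.51, so p* = 1 − 0.51/1.09 = 0.5321.
Δp* = 0.5321 − 0.3289 = +0.2032.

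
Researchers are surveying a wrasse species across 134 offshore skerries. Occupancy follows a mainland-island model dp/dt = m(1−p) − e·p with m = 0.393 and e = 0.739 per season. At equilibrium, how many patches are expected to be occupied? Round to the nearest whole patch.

47

p* = m/(m+e) = 0.393/1.1320 = 0.3472.
Expected occupied patches = N × p* = 134 × 0.3472 = 46.52 ≈ 47.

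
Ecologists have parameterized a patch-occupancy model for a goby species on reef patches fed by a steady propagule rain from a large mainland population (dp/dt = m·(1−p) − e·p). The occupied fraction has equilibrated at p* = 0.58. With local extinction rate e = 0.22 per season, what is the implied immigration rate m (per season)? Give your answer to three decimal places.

0.304

At equilibrium m(1−p*) = e·p*, so m = e·p*/(1−p*).
m = 0.22 × 0.58 / 0.4200 = 0.1276/0.4200 = 0.3038.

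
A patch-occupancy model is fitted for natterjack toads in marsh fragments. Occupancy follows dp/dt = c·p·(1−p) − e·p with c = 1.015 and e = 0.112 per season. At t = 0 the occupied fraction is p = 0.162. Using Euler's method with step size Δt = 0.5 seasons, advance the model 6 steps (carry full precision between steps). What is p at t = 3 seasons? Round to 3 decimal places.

Update rule: p ← p + [c·p·(1−p) − e·p]·Δt with Δt = 0.5.
p: 0.16200 → 0.22182  (Δp = +0.05982)
p: 0.22182 → 0.29701  (Δp = +0.07518)
p: 0.29701 → 0.38634  (Δp = +0.08933)
p: 0.38634 → 0.48502  (Δp = +0.09868)
p: 0.48502 → 0.58462  (Δp = +0.09960)
p: 0.58462 → 0.67512  (Δp = +0.09050)

0.675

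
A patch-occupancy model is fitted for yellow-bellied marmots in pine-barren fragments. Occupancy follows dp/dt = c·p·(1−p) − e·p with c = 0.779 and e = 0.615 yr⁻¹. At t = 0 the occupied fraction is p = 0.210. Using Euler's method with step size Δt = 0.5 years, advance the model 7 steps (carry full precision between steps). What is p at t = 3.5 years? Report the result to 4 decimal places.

0.2102

Update rule: p ← p + [c·p·(1−p) − e·p]·Δt with Δt = 0.5.
step 1: Δp = +0.00004, p = 0.21004
step 2: Δp = +0.00004, p = 0.21008
step 3: Δp = +0.00004, p = 0.21012
step 4: Δp = +0.00003, p = 0.21015
step 5: Δp = +0.00003, p = 0.21018
step 6: Δp = +0.00003, p = 0.21021
step 7: Δp = +0.00003, p = 0.21024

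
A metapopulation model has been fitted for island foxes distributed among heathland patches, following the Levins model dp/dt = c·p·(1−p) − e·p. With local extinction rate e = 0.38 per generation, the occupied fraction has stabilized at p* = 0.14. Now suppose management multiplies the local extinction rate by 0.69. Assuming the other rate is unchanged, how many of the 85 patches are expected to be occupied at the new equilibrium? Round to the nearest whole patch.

35

Balance c(1−p*) = e gives c = e/(1 − 0.14000) = 0.38/0.86000 = 0.44186.
New p* = 1 − e/c = 1 − 0.26220/0.44186 = 0.40660.
Expected occupied = 85 × 0.40660 = 34.56 ≈ 35.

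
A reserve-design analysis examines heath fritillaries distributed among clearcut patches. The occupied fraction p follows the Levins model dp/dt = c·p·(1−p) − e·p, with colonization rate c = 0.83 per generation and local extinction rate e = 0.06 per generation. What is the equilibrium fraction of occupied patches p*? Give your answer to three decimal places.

Setting dp/dt = 0 and dividing through by p* gives c·(1−p*) = e.
So p* = 1 − e/c = 1 − 0.06/0.83 = 1 − 0.0723 = 0.9277.

0.928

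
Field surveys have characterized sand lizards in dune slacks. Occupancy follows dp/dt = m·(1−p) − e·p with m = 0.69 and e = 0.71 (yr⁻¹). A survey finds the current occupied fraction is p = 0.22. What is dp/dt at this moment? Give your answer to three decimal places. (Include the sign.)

Colonization term: m·(1−p) = 0.69×0.7800 = 0.53820.
Extinction term: e·p = 0.15620.
dp/dt = 0.53820 − 0.15620 = 0.38200.

0.382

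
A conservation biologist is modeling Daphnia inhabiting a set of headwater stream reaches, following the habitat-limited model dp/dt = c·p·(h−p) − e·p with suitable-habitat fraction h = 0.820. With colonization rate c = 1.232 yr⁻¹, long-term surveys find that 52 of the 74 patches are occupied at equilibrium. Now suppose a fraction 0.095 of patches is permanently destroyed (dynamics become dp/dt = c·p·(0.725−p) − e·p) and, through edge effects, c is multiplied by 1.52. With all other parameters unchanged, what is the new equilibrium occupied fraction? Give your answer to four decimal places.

0.6478

Observed p* = 52/74 = 0.70270.
Balance c(h−p*) = e gives e = 1.232×(0.82 − 0.70270) = 0.14451.
New p* = 0.725 − e/c = 0.725 − 0.14451/1.87264 = 0.64783.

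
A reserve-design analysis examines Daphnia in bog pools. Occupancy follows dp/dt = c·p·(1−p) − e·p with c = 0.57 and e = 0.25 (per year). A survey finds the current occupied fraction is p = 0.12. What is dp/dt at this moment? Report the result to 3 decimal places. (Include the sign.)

0.030

Colonization term: c·p·(1−p) = 0.57×0.12×0.8800 = 0.06019.
Extinction term: e·p = 0.03000.
dp/dt = 0.06019 − 0.03000 = 0.03019.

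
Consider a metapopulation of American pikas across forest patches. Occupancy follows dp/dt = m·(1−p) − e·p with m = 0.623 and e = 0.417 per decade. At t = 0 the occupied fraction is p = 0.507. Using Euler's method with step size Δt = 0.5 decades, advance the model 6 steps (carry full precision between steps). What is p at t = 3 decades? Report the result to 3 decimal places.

0.598

Update rule: p ← p + [m·(1−p) − e·p]·Δt with Δt = 0.5.
  1  |  dp/dt·Δt = +0.047860  |  p_1 = 0.554860
  2  |  dp/dt·Δt = +0.022973  |  p_2 = 0.577833
  3  |  dp/dt·Δt = +0.011027  |  p_3 = 0.588860
  4  |  dp/dt·Δt = +0.005293  |  p_4 = 0.594153
  5  |  dp/dt·Δt = +0.002541  |  p_5 = 0.596693
  6  |  dp/dt·Δt = +0.001219  |  p_6 = 0.597913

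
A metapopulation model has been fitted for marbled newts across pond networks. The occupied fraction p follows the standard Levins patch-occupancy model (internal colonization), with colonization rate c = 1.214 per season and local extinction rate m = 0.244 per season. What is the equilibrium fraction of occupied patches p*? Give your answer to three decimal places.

0.799

Setting dp/dt = 0 and dividing through by p* gives c·(1−p*) = m.
So p* = 1 − m/c = 1 − 0.244/1.214 = 1 − 0.2010 = 0.7990.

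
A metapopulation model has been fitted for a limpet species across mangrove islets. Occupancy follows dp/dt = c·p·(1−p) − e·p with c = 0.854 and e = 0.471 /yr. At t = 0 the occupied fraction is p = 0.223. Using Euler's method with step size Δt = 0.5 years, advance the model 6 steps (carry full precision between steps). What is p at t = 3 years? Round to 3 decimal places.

0.342

Update rule: p ← p + [c·p·(1−p) − e·p]·Δt with Δt = 0.5.
p: 0.22300 → 0.24447  (Δp = +0.02147)
p: 0.24447 → 0.26577  (Δp = +0.02130)
p: 0.26577 → 0.28650  (Δp = +0.02073)
p: 0.28650 → 0.30632  (Δp = +0.01982)
p: 0.30632 → 0.32491  (Δp = +0.01859)
p: 0.32491 → 0.34205  (Δp = +0.01714)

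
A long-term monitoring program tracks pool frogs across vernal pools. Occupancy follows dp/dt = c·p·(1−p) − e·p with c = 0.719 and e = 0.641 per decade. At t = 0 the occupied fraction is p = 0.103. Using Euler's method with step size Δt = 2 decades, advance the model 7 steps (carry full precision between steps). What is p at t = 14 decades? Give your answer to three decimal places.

Update rule: p ← p + [c·p·(1−p) − e·p]·Δt with Δt = 2.
p: 0.10300 → 0.10381  (Δp = +0.00081)
p: 0.10381 → 0.10451  (Δp = +0.00070)
p: 0.10451 → 0.10511  (Δp = +0.00060)
p: 0.10511 → 0.10562  (Δp = +0.00051)
p: 0.10562 → 0.10605  (Δp = +0.00044)
p: 0.10605 → 0.10642  (Δp = +0.00037)
p: 0.10642 → 0.10674  (Δp = +0.00032)

0.107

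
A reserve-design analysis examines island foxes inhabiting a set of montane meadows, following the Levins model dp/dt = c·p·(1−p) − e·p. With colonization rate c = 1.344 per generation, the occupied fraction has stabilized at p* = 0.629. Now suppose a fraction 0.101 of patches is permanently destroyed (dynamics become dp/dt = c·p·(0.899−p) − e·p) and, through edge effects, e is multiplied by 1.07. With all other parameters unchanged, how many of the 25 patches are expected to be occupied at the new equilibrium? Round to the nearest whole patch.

Balance c(1−p*) = e gives e = 1.344×(1 − 0.62900) = 0.49862.
New p* = 0.899 − e/c = 0.899 − 0.53352/1.34400 = 0.50204.
Expected occupied = 25 × 0.50204 = 12.55 ≈ 13.

13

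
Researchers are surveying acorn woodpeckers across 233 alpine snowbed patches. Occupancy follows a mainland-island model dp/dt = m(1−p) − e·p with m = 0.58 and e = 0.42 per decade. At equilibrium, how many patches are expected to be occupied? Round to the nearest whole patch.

p* = m/(m+e) = 0.58/1.0000 = 0.5800.
Expected occupied patches = N × p* = 233 × 0.5800 = 135.14 ≈ 135.

135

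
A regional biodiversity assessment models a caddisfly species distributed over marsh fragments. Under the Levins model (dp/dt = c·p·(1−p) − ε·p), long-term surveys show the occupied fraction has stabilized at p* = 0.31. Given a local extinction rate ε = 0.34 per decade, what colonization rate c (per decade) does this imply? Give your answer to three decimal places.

0.493

At equilibrium c(1−p*) = ε, so c = ε/(1−p*).
c = 0.34/(1 − 0.31) = 0.34/0.6900 = 0.4928.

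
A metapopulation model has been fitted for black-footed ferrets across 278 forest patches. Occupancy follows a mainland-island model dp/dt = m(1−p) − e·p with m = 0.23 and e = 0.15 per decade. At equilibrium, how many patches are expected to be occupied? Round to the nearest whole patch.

p* = m/(m+e) = 0.23/0.3800 = 0.6053.
Expected occupied patches = N × p* = 278 × 0.6053 = 168.26 ≈ 168.

168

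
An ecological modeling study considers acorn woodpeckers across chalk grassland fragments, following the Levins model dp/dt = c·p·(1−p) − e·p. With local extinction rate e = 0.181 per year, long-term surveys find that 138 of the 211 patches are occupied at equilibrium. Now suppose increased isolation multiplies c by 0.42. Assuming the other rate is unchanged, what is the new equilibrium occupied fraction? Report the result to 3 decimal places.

0.176

Observed p* = 138/211 = 0.65403.
Balance c(1−p*) = e gives c = e/(1 − 0.65403) = 0.181/0.34597 = 0.52317.
New p* = 1 − e/c = 1 − 0.18100/0.21973 = 0.17626.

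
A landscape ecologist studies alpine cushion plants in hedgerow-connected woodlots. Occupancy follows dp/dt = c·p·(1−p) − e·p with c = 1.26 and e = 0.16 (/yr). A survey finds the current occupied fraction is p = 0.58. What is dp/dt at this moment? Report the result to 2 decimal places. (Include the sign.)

0.21

Colonization term: c·p·(1−p) = 1.26×0.58×0.4200 = 0.30694.
Extinction term: e·p = 0.09280.
dp/dt = 0.30694 − 0.09280 = 0.21414.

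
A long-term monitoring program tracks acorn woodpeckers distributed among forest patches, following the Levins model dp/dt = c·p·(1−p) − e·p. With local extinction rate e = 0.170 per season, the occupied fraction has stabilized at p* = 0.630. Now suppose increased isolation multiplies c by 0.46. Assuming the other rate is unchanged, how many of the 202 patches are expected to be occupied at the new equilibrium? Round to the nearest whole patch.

Balance c(1−p*) = e gives c = e/(1 − 0.63000) = 0.170/0.37000 = 0.45946.
New p* = 1 − e/c = 1 − 0.17000/0.21135 = 0.19565.
Expected occupied = 202 × 0.19565 = 39.52 ≈ 40.

40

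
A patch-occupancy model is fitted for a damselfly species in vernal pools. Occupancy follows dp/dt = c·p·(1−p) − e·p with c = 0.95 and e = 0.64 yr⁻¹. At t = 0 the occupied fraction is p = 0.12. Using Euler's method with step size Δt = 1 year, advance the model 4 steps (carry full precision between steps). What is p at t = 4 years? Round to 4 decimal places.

Update rule: p ← p + [c·p·(1−p) − e·p]·Δt with Δt = 1.
  1  |  dp/dt·Δt = +0.023520  |  p_1 = 0.143520
  2  |  dp/dt·Δt = +0.024923  |  p_2 = 0.168443
  3  |  dp/dt·Δt = +0.025263  |  p_3 = 0.193706
  4  |  dp/dt·Δt = +0.024403  |  p_4 = 0.218109

0.2181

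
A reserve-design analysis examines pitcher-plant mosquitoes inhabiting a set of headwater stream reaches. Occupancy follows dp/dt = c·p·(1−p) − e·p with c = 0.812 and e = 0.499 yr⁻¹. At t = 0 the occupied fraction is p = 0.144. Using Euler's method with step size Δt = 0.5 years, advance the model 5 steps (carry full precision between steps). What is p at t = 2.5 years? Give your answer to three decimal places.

Update rule: p ← p + [c·p·(1−p) − e·p]·Δt with Δt = 0.5.
step 1: Δp = +0.01412, p = 0.15812
step 2: Δp = +0.01459, p = 0.17271
step 3: Δp = +0.01492, p = 0.18763
step 4: Δp = +0.01507, p = 0.20270
step 5: Δp = +0.01504, p = 0.21774

0.218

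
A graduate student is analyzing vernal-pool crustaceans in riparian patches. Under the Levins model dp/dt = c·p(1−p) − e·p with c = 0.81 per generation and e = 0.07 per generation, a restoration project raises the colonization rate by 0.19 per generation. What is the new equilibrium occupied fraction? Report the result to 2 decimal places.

Before: p* = 1 − 0.07/0.81 = 0.9136.
After the change, c = 1, e = 0.07, so p* = 1 − 0.07/1 = 0.9300.

0.93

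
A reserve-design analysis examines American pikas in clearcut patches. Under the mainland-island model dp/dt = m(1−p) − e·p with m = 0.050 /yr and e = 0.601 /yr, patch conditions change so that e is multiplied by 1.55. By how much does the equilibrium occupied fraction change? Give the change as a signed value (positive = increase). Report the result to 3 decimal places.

Before: p* = 0.050/(0.050+0.601) = 0.0768.
After: m = 0.05, e = 0.93155; p* = 0.05/0.9816 = 0.0509.
Δp* = 0.0509 − 0.0768 = -0.0259.

-0.026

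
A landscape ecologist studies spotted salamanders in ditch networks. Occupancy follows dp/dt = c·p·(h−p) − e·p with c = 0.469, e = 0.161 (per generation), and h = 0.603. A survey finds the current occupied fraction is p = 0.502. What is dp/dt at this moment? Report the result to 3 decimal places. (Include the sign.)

Colonization term: c·p·(h−p) = 0.469×0.502×0.1010 = 0.02378.
Extinction term: e·p = 0.08082.
dp/dt = 0.02378 − 0.08082 = -0.05704.

-0.057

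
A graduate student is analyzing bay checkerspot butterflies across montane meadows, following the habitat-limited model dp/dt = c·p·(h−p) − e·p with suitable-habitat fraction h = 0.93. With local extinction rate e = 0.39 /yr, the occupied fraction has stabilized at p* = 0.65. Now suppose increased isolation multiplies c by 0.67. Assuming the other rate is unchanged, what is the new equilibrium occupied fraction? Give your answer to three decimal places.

0.512

Balance c(h−p*) = e gives c = e/(0.93 − 0.65000) = 0.39/0.28000 = 1.39286.
New p* = 0.93 − e/c = 0.93 − 0.39000/0.93322 = 0.51209.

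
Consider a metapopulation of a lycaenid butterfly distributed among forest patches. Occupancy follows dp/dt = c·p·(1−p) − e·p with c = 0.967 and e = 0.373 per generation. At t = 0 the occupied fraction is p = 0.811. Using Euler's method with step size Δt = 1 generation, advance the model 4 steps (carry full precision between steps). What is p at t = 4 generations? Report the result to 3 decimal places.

0.617

Update rule: p ← p + [c·p·(1−p) − e·p]·Δt with Δt = 1.
t = 1: p = 0.81100 + (-0.15428) = 0.65672
t = 2: p = 0.65672 + (-0.02696) = 0.62976
t = 3: p = 0.62976 + (-0.00943) = 0.62033
t = 4: p = 0.62033 + (-0.00363) = 0.61669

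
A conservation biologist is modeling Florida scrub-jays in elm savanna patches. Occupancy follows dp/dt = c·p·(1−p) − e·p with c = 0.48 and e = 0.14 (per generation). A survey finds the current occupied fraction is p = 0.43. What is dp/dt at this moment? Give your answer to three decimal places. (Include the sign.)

0.057

Colonization term: c·p·(1−p) = 0.48×0.43×0.5700 = 0.11765.
Extinction term: e·p = 0.06020.
dp/dt = 0.11765 − 0.06020 = 0.05745.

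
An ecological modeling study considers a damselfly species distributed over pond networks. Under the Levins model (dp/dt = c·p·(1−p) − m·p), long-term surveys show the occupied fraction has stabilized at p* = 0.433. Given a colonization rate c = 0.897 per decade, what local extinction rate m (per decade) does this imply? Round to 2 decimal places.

0.51

At equilibrium c(1−p*) = m.
m = 0.897 × (1 − 0.433) = 0.897 × 0.5670 = 0.5086.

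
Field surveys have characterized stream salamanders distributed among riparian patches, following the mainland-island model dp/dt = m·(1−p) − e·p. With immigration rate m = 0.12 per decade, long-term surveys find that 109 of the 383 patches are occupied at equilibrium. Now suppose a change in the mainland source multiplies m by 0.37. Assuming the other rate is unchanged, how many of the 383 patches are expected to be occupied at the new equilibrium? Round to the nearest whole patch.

Observed p* = 109/383 = 0.28460.
Balance m(1−p*) = e·p* gives e = m(1−p*)/p* = 0.12×0.71540/0.28460 = 0.30164.
New p* = m/(m+e) = 0.04440/(0.04440+0.30164) = 0.12831.
Expected occupied = 383 × 0.12831 = 49.14 ≈ 49.

49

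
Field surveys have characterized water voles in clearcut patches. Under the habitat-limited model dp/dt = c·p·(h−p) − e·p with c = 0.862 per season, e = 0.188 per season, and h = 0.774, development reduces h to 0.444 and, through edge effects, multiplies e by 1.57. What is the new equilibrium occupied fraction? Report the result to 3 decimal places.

0.102

Before: p* = h − e/c = 0.774 − 0.188/0.862 = 0.774 − 0.2181 = 0.5559.
After: c = 0.862, e = 0.29516, h = 0.444; p* = 0.444 − 0.29516/0.862 = 0.1016.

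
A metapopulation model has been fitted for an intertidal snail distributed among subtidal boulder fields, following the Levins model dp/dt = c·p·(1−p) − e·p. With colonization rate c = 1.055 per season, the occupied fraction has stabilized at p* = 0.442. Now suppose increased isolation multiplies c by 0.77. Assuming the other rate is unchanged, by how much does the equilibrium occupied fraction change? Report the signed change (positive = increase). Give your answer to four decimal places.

-0.1667

Balance c(1−p*) = e gives e = 1.055×(1 − 0.44200) = 0.58869.
New p* = 1 − e/c = 1 − 0.58869/0.81235 = 0.27532.
Δp* = 0.27532 − 0.44200 = -0.16668.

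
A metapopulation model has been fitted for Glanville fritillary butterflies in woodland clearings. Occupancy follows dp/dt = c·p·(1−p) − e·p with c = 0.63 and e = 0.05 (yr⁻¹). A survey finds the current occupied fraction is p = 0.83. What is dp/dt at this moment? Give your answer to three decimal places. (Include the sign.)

Colonization term: c·p·(1−p) = 0.63×0.83×0.1700 = 0.08889.
Extinction term: e·p = 0.04150.
dp/dt = 0.08889 − 0.04150 = 0.04739.

0.047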